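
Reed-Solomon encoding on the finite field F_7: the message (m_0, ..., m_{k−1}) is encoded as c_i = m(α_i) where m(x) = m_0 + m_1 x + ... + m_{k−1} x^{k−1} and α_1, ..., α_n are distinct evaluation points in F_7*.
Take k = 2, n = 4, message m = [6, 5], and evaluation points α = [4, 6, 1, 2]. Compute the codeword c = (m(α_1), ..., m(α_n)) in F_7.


c = [5, 1, 4, 2]

Message polynomial: m(x) = 6 + 5·x (mod 7).
For each evaluation point α_i, compute m(α_i) mod 7:
  α_1 = 4: Horner steps 5 → 5, so m(4) = 5.
  α_2 = 6: Horner steps 5 → 1, so m(6) = 1.
  α_3 = 1: Horner steps 5 → 4, so m(1) = 4.
  α_4 = 2: Horner steps 5 → 2, so m(2) = 2.
Codeword c = [5, 1, 4, 2] ∈ F_7^4.


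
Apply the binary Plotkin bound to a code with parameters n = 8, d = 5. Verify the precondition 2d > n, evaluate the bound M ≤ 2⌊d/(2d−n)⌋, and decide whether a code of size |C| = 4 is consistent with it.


Plotkin bound M ≤ 4; given |C| = 4 ≤ bound (satisfied).

Check applicability: 2d = 10, n = 8.
2d − n = 2 > 0, so Plotkin applies.
Compute d/(2d−n) = 5/2 ≈ 2.5000.
⌊d/(2d−n)⌋ = 2.
Plotkin bound: M ≤ 2·2 = 4.
Given |C| = 4, check: satisfied.
This |C| is at the Plotkin bound.


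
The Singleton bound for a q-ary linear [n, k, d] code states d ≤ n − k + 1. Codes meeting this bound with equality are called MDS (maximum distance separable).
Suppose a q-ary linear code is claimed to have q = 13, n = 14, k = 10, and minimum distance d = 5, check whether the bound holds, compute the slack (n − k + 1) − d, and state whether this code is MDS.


Singleton RHS = n − k + 1 = 5, slack = 0, bound satisfied, MDS.

Singleton bound: d ≤ n − k + 1.
Here n = 14, k = 10, so n − k + 1 = 5.
Given d = 5, check d ≤ 5: YES.
Slack = (n − k + 1) − d = 0.
The code is MDS (slack = 0).
Description: the claimed parameters are [14, 10, 5]_13; such a code would be MDS (meets Singleton bound).


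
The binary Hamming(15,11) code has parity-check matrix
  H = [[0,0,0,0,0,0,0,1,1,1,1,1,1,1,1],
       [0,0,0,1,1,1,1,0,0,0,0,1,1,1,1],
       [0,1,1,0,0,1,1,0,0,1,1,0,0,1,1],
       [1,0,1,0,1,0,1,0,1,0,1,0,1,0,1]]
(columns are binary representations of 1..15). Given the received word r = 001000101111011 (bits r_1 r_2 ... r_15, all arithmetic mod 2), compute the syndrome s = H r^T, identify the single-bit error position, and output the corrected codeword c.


s = (0, 0, 0, 1)^T, error position = 1, corrected codeword c = 101000101111011

Compute s = H r^T mod 2 one row at a time:
  s_1 = 0 + 1 + 1 + 1 + 1 + 0 + 1 + 1 = 6 ≡ 0 (mod 2).
  s_2 = 0 + 0 + 0 + 1 + 1 + 0 + 1 + 1 = 4 ≡ 0 (mod 2).
  s_3 = 0 + 1 + 0 + 1 + 1 + 1 + 1 + 1 = 6 ≡ 0 (mod 2).
  s_4 = 0 + 1 + 0 + 1 + 1 + 1 + 0 + 1 = 5 ≡ 1 (mod 2).
s = (0, 0, 0, 1)^T — this equals column 1 of H (binary 0001), so error is at position 1.
Correct: flip bit 1 of r = 001000101111011 to get c = 101000101111011.


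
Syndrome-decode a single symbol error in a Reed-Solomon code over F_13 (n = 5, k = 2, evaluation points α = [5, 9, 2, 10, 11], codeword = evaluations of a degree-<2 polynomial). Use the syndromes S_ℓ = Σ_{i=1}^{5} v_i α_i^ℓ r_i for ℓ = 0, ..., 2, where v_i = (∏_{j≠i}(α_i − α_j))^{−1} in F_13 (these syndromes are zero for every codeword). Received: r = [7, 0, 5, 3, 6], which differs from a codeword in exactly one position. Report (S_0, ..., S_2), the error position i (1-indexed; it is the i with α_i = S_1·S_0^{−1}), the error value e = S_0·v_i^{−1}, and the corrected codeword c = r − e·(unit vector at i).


S = (8, 1, 5), error at position 1, error magnitude e = 6, c = [1, 0, 5, 3, 6].

Step 1: column multipliers v_i = (∏_{j≠i}(α_i − α_j))^{−1} mod 13.
  i = 1 (α = 5): (5−9)(5−2)(5−10)(5−11) = (−4)·3·(−5)·(−6) = −360 ≡ 4, so v_1 = 4^{−1} = 10 (mod 13).
  i = 2 (α = 9): (9−5)(9−2)(9−10)(9−11) = 4·7·(−1)·(−2) = 56 ≡ 4, so v_2 = 4^{−1} = 10 (mod 13).
  i = 3 (α = 2): (2−5)(2−9)(2−10)(2−11) = (−3)·(−7)·(−8)·(−9) = 1512 ≡ 4, so v_3 = 4^{−1} = 10 (mod 13).
  i = 4 (α = 10): (10−5)(10−9)(10−2)(10−11) = 5·1·8·(−1) = −40 ≡ 12, so v_4 = 12^{−1} = 12 (mod 13).
  i = 5 (α = 11): (11−5)(11−9)(11−2)(11−10) = 6·2·9·1 = 108 ≡ 4, so v_5 = 4^{−1} = 10 (mod 13).
  v = [10, 10, 10, 12, 10].
Step 2: syndromes of r = [7, 0, 5, 3, 6] (all sums mod 13).
  S_0 = Σ v_i r_i = 10·7 + 10·0 + 10·5 + 12·3 + 10·6 = 216 ≡ 8.
  S_1 = Σ v_i α_i r_i = 10·5·7 + 10·9·0 + 10·2·5 + 12·10·3 + 10·11·6 = 1470 ≡ 1.
  α_i^2 mod 13 = [12, 3, 4, 9, 4].
  S_2 = Σ v_i α_i^2 r_i = 10·12·7 + 10·3·0 + 10·4·5 + 12·9·3 + 10·4·6 = 1604 ≡ 5.
  S = (8, 1, 5) ≠ 0, so r is not a codeword (an error is present).
Step 3: locate the error. For a single error e at position i, S_ℓ = v_i·e·α_i^ℓ, so α_err = S_1/S_0.
  S_0^{−1} = 8^{−1} = 5 (mod 13), so α_err = 1·5 = 5 ≡ 5 = α_1. Error position i = 1.
  Consistency check: S_2/S_1 = 5·1 = 5 ≡ 5 = α_err ✓ (single-error assumption holds).
Step 4: error magnitude e = S_0/v_1 = S_0·∏_{j≠1}(α_1 − α_j) = 8·4 = 32 ≡ 6 (mod 13).
Step 5: correct position 1: c_1 = r_1 − e = 7 − 6 ≡ 1 (mod 13). Hence c = [1, 0, 5, 3, 6].
  Check: interpolating c through the α_i gives m(x) = 12 + 3·x (degree < 2) with m(α_i) = c_i for every i, so c is indeed a codeword.


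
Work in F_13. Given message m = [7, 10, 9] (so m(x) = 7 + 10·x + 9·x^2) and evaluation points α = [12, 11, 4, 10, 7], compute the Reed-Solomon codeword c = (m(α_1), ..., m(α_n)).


c = [6, 10, 9, 6, 11]

Message polynomial: m(x) = 7 + 10·x + 9·x^2 (mod 13).
For each evaluation point α_i, compute m(α_i) mod 13:
  α_1 = 12: Horner steps 9 → 1 → 6, so m(12) = 6.
  α_2 = 11: Horner steps 9 → 5 → 10, so m(11) = 10.
  α_3 = 4: Horner steps 9 → 7 → 9, so m(4) = 9.
  α_4 = 10: Horner steps 9 → 9 → 6, so m(10) = 6.
  α_5 = 7: Horner steps 9 → 8 → 11, so m(7) = 11.
Codeword c = [6, 10, 9, 6, 11] ∈ F_13^5.


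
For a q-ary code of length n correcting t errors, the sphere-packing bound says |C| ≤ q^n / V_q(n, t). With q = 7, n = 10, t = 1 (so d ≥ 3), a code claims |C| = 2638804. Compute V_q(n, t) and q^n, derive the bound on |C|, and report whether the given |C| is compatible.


V_q(n, t) = 61, q^n = 282475249, Hamming bound = 4630741, |C| = 2638804 ≤ bound (satisfied).

Step 1: Compute V_q(n, t) = Σ_{j=0}^1 C(n, j) (q−1)^j.
  j = 0: C(10,0)·(6)^0 = 1·1 = 1.
  j = 1: C(10,1)·(6)^1 = 10·6 = 60.
  V_q(n, t) = 1 + 60 = 61.
Step 2: q^n = 7^10 = 282475249.
Step 3: Hamming bound ⌊q^n / V_q(n,t)⌋ = ⌊282475249/61⌋ = 4630741.
Step 4: Compare |C| = 2638804 to 4630741: satisfied.
The claimed |C| lies below the Hamming bound.


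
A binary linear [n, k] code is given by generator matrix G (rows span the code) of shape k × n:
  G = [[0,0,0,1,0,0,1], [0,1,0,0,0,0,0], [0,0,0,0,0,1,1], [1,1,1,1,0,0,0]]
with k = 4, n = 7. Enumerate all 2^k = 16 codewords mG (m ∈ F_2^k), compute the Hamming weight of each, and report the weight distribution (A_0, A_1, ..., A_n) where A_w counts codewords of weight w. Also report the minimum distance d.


Weight distribution: A_0 = 1, A_1 = 1, A_2 = 3, A_3 = 6, A_4 = 3, A_5 = 1, A_6 = 1. Minimum distance d = 1.

Enumerate all 2^4 = 16 messages m ∈ F_2^4.
For each, compute codeword c = mG in F_2^7, then tally its weight.
  m = 0000 → c = 0000000, weight = 0.
  m = 1000 → c = 0001001, weight = 2.
  m = 0100 → c = 0100000, weight = 1.
  m = 1100 → c = 0101001, weight = 3.
  m = 0010 → c = 0000011, weight = 2.
  m = 1010 → c = 0001010, weight = 2.
  m = 0110 → c = 0100011, weight = 3.
  m = 1110 → c = 0101010, weight = 3.
  m = 0001 → c = 1111000, weight = 4.
  m = 1001 → c = 1110001, weight = 4.
  m = 0101 → c = 1011000, weight = 3.
  m = 1101 → c = 1010001, weight = 3.
  m = 0011 → c = 1111011, weight = 6.
  m = 1011 → c = 1110010, weight = 4.
  m = 0111 → c = 1011011, weight = 5.
  m = 1111 → c = 1010010, weight = 3.
Tally weights:
  weight 0: 1 codewords.
  weight 1: 1 codewords.
  weight 2: 3 codewords.
  weight 3: 6 codewords.
  weight 4: 3 codewords.
  weight 5: 1 codewords.
  weight 6: 1 codewords.
Minimum distance d = smallest w > 0 with A_w > 0 = 1.
Sanity: Σ A_w = 16 = 2^4 = 16 ✓.


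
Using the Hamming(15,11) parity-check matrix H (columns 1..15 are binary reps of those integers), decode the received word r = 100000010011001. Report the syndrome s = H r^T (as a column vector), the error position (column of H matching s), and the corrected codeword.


s = (0, 0, 0, 1)^T, error position = 1, corrected codeword c = 000000010011001

Compute s = H r^T mod 2 one row at a time:
  s_1 = 1 + 0 + 0 + 1 + 1 + 0 + 0 + 1 = 4 ≡ 0 (mod 2).
  s_2 = 0 + 0 + 0 + 0 + 1 + 0 + 0 + 1 = 2 ≡ 0 (mod 2).
  s_3 = 0 + 0 + 0 + 0 + 0 + 1 + 0 + 1 = 2 ≡ 0 (mod 2).
  s_4 = 1 + 0 + 0 + 0 + 0 + 1 + 0 + 1 = 3 ≡ 1 (mod 2).
s = (0, 0, 0, 1)^T — this equals column 1 of H (binary 0001), so error is at position 1.
Correct: flip bit 1 of r = 100000010011001 to get c = 000000010011001.


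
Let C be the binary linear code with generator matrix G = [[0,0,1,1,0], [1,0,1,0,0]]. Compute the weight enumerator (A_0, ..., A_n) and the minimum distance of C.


Weight distribution: A_0 = 1, A_2 = 3. Minimum distance d = 2.

Enumerate all 2^2 = 4 messages m ∈ F_2^2.
For each, compute codeword c = mG in F_2^5, then tally its weight.
  m = 00 → c = 00000, weight = 0.
  m = 10 → c = 00110, weight = 2.
  m = 01 → c = 10100, weight = 2.
  m = 11 → c = 10010, weight = 2.
Tally weights:
  weight 0: 1 codewords.
  weight 2: 3 codewords.
Minimum distance d = smallest w > 0 with A_w > 0 = 2.
Sanity: Σ A_w = 4 = 2^2 = 4 ✓.


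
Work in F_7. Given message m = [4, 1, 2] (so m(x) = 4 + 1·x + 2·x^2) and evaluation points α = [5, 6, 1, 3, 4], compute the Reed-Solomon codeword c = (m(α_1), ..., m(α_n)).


c = [3, 5, 0, 4, 5]

Message polynomial: m(x) = 4 + 1·x + 2·x^2 (mod 7).
For each evaluation point α_i, compute m(α_i) mod 7:
  α_1 = 5: Horner steps 2 → 4 → 3, so m(5) = 3.
  α_2 = 6: Horner steps 2 → 6 → 5, so m(6) = 5.
  α_3 = 1: Horner steps 2 → 3 → 0, so m(1) = 0.
  α_4 = 3: Horner steps 2 → 0 → 4, so m(3) = 4.
  α_5 = 4: Horner steps 2 → 2 → 5, so m(4) = 5.
Codeword c = [3, 5, 0, 4, 5] ∈ F_7^5.


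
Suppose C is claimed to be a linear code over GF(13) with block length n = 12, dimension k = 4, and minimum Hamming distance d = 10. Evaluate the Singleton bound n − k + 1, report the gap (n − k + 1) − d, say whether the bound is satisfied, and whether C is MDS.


Singleton RHS = n − k + 1 = 9, slack = -1, bound violated (no such code; not MDS).

Singleton bound: d ≤ n − k + 1.
Here n = 12, k = 4, so n − k + 1 = 9.
Given d = 10, check d ≤ 9: NO.
Slack = (n − k + 1) − d = -1.
The slack is negative: d = 10 exceeds n − k + 1 = 9 by 1, so the Singleton bound is violated and no linear [12, 4, 10]_13 code can exist. In particular it is not MDS (MDS requires d = n − k + 1 exactly).
Description: the claimed parameters are [12, 4, 10]_13; such a code would be impossible (violates the Singleton bound).


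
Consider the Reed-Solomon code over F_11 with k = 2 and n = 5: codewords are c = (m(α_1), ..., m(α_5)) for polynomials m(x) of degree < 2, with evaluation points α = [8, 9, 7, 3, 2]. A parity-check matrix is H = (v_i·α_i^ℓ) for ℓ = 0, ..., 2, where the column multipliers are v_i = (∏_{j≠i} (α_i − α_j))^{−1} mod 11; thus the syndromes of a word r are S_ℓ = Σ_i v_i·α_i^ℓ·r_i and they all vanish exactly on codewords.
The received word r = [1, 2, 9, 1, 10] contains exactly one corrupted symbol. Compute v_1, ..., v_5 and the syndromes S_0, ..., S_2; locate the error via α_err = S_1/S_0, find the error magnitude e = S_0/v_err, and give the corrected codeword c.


S = (4, 10, 3), error at position 1, error magnitude e = 1, c = [0, 2, 9, 1, 10].

Step 1: column multipliers v_i = (∏_{j≠i}(α_i − α_j))^{−1} mod 11.
  i = 1 (α = 8): (8−9)(8−7)(8−3)(8−2) = (−1)·1·5·6 = −30 ≡ 3, so v_1 = 3^{−1} = 4 (mod 11).
  i = 2 (α = 9): (9−8)(9−7)(9−3)(9−2) = 1·2·6·7 = 84 ≡ 7, so v_2 = 7^{−1} = 8 (mod 11).
  i = 3 (α = 7): (7−8)(7−9)(7−3)(7−2) = (−1)·(−2)·4·5 = 40 ≡ 7, so v_3 = 7^{−1} = 8 (mod 11).
  i = 4 (α = 3): (3−8)(3−9)(3−7)(3−2) = (−5)·(−6)·(−4)·1 = −120 ≡ 1, so v_4 = 1^{−1} = 1 (mod 11).
  i = 5 (α = 2): (2−8)(2−9)(2−7)(2−3) = (−6)·(−7)·(−5)·(−1) = 210 ≡ 1, so v_5 = 1^{−1} = 1 (mod 11).
  v = [4, 8, 8, 1, 1].
Step 2: syndromes of r = [1, 2, 9, 1, 10] (all sums mod 11).
  S_0 = Σ v_i r_i = 4·1 + 8·2 + 8·9 + 1·1 + 1·10 = 103 ≡ 4.
  S_1 = Σ v_i α_i r_i = 4·8·1 + 8·9·2 + 8·7·9 + 1·3·1 + 1·2·10 = 703 ≡ 10.
  α_i^2 mod 11 = [9, 4, 5, 9, 4].
  S_2 = Σ v_i α_i^2 r_i = 4·9·1 + 8·4·2 + 8·5·9 + 1·9·1 + 1·4·10 = 509 ≡ 3.
  S = (4, 10, 3) ≠ 0, so r is not a codeword (an error is present).
Step 3: locate the error. For a single error e at position i, S_ℓ = v_i·e·α_i^ℓ, so α_err = S_1/S_0.
  S_0^{−1} = 4^{−1} = 3 (mod 11), so α_err = 10·3 = 30 ≡ 8 = α_1. Error position i = 1.
  Consistency check: S_2/S_1 = 3·10 = 30 ≡ 8 = α_err ✓ (single-error assumption holds).
Step 4: error magnitude e = S_0/v_1 = S_0·∏_{j≠1}(α_1 − α_j) = 4·3 = 12 ≡ 1 (mod 11).
Step 5: correct position 1: c_1 = r_1 − e = 1 − 1 ≡ 0 (mod 11). Hence c = [0, 2, 9, 1, 10].
  Check: interpolating c through the α_i gives m(x) = 6 + 2·x (degree < 2) with m(α_i) = c_i for every i, so c is indeed a codeword.


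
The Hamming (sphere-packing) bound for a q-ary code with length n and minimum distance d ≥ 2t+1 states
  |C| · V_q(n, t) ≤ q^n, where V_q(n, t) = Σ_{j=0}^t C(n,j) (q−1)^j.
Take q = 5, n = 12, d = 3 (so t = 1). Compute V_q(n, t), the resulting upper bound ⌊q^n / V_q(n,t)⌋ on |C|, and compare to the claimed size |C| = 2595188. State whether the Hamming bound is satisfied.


V_q(n, t) = 49, q^n = 244140625, Hamming bound = 4982461, |C| = 2595188 ≤ bound (satisfied).

Step 1: Compute V_q(n, t) = Σ_{j=0}^1 C(n, j) (q−1)^j.
  j = 0: C(12,0)·(4)^0 = 1·1 = 1.
  j = 1: C(12,1)·(4)^1 = 12·4 = 48.
  V_q(n, t) = 1 + 48 = 49.
Step 2: q^n = 5^12 = 244140625.
Step 3: Hamming bound ⌊q^n / V_q(n,t)⌋ = ⌊244140625/49⌋ = 4982461.
Step 4: Compare |C| = 2595188 to 4982461: satisfied.
The claimed |C| lies below the Hamming bound.


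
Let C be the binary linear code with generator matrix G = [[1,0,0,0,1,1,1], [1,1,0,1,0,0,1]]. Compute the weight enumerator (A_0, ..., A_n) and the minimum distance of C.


Weight distribution: A_0 = 1, A_4 = 3. Minimum distance d = 4.

Enumerate all 2^2 = 4 messages m ∈ F_2^2.
For each, compute codeword c = mG in F_2^7, then tally its weight.
  m = 00 → c = 0000000, weight = 0.
  m = 10 → c = 1000111, weight = 4.
  m = 01 → c = 1101001, weight = 4.
  m = 11 → c = 0101110, weight = 4.
Tally weights:
  weight 0: 1 codewords.
  weight 4: 3 codewords.
Minimum distance d = smallest w > 0 with A_w > 0 = 4.
Sanity: Σ A_w = 4 = 2^2 = 4 ✓.


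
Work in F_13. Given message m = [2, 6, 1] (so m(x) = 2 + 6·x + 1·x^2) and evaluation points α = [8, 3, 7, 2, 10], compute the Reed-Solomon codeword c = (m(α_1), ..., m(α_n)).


c = [10, 3, 2, 5, 6]

Message polynomial: m(x) = 2 + 6·x + 1·x^2 (mod 13).
For each evaluation point α_i, compute m(α_i) mod 13:
  α_1 = 8: Horner steps 1 → 1 → 10, so m(8) = 10.
  α_2 = 3: Horner steps 1 → 9 → 3, so m(3) = 3.
  α_3 = 7: Horner steps 1 → 0 → 2, so m(7) = 2.
  α_4 = 2: Horner steps 1 → 8 → 5, so m(2) = 5.
  α_5 = 10: Horner steps 1 → 3 → 6, so m(10) = 6.
Codeword c = [10, 3, 2, 5, 6] ∈ F_13^5.


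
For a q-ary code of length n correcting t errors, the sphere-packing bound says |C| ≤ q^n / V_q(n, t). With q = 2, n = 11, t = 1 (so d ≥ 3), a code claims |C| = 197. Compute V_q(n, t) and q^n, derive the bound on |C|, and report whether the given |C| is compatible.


V_q(n, t) = 12, q^n = 2048, Hamming bound = 170, |C| = 197 > bound (violated).

Step 1: Compute V_q(n, t) = Σ_{j=0}^1 C(n, j) (q−1)^j.
  j = 0: C(11,0)·(1)^0 = 1·1 = 1.
  j = 1: C(11,1)·(1)^1 = 11·1 = 11.
  V_q(n, t) = 1 + 11 = 12.
Step 2: q^n = 2^11 = 2048.
Step 3: Hamming bound ⌊q^n / V_q(n,t)⌋ = ⌊2048/12⌋ = 170.
Step 4: Compare |C| = 197 to 170: violated.
The claimed |C| lies above the Hamming bound, so no 2-ary code of length 11 with d ≥ 3 can have 197 codewords.


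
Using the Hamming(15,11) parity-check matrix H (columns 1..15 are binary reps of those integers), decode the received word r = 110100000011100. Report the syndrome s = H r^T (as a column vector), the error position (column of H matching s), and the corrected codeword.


s = (1, 1, 0, 1)^T, error position = 13, corrected codeword c = 110100000011000

Compute s = H r^T mod 2 one row at a time:
  s_1 = 0 + 0 + 0 + 1 + 1 + 1 + 0 + 0 = 3 ≡ 1 (mod 2).
  s_2 = 1 + 0 + 0 + 0 + 1 + 1 + 0 + 0 = 3 ≡ 1 (mod 2).
  s_3 = 1 + 0 + 0 + 0 + 0 + 1 + 0 + 0 = 2 ≡ 0 (mod 2).
  s_4 = 1 + 0 + 0 + 0 + 0 + 1 + 1 + 0 = 3 ≡ 1 (mod 2).
s = (1, 1, 0, 1)^T — this equals column 13 of H (binary 1101), so error is at position 13.
Correct: flip bit 13 of r = 110100000011100 to get c = 110100000011000.


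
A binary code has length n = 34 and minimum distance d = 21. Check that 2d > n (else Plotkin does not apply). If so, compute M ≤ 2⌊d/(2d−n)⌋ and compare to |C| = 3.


Plotkin bound M ≤ 4; given |C| = 3 ≤ bound (satisfied).

Check applicability: 2d = 42, n = 34.
2d − n = 8 > 0, so Plotkin applies.
Compute d/(2d−n) = 21/8 ≈ 2.6250.
⌊d/(2d−n)⌋ = 2.
Plotkin bound: M ≤ 2·2 = 4.
Given |C| = 3, check: satisfied.
This |C| is below the Plotkin bound.


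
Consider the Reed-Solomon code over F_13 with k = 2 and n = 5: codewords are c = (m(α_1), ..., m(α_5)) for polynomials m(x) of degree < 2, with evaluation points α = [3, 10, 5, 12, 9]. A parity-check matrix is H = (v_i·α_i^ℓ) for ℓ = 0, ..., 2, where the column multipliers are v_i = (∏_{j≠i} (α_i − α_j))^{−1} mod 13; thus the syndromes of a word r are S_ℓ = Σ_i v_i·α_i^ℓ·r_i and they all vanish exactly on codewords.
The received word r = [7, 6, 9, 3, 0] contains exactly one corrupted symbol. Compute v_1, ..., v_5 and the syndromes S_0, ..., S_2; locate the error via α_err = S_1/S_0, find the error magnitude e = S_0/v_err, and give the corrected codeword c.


S = (12, 3, 4), error at position 2, error magnitude e = 5, c = [7, 1, 9, 3, 0].

Step 1: column multipliers v_i = (∏_{j≠i}(α_i − α_j))^{−1} mod 13.
  i = 1 (α = 3): (3−10)(3−5)(3−12)(3−9) = (−7)·(−2)·(−9)·(−6) = 756 ≡ 2, so v_1 = 2^{−1} = 7 (mod 13).
  i = 2 (α = 10): (10−3)(10−5)(10−12)(10−9) = 7·5·(−2)·1 = −70 ≡ 8, so v_2 = 8^{−1} = 5 (mod 13).
  i = 3 (α = 5): (5−3)(5−10)(5−12)(5−9) = 2·(−5)·(−7)·(−4) = −280 ≡ 6, so v_3 = 6^{−1} = 11 (mod 13).
  i = 4 (α = 12): (12−3)(12−10)(12−5)(12−9) = 9·2·7·3 = 378 ≡ 1, so v_4 = 1^{−1} = 1 (mod 13).
  i = 5 (α = 9): (9−3)(9−10)(9−5)(9−12) = 6·(−1)·4·(−3) = 72 ≡ 7, so v_5 = 7^{−1} = 2 (mod 13).
  v = [7, 5, 11, 1, 2].
Step 2: syndromes of r = [7, 6, 9, 3, 0] (all sums mod 13).
  S_0 = Σ v_i r_i = 7·7 + 5·6 + 11·9 + 1·3 + 2·0 = 181 ≡ 12.
  S_1 = Σ v_i α_i r_i = 7·3·7 + 5·10·6 + 11·5·9 + 1·12·3 + 2·9·0 = 978 ≡ 3.
  α_i^2 mod 13 = [9, 9, 12, 1, 3].
  S_2 = Σ v_i α_i^2 r_i = 7·9·7 + 5·9·6 + 11·12·9 + 1·1·3 + 2·3·0 = 1902 ≡ 4.
  S = (12, 3, 4) ≠ 0, so r is not a codeword (an error is present).
Step 3: locate the error. For a single error e at position i, S_ℓ = v_i·e·α_i^ℓ, so α_err = S_1/S_0.
  S_0^{−1} = 12^{−1} = 12 (mod 13), so α_err = 3·12 = 36 ≡ 10 = α_2. Error position i = 2.
  Consistency check: S_2/S_1 = 4·9 = 36 ≡ 10 = α_err ✓ (single-error assumption holds).
Step 4: error magnitude e = S_0/v_2 = S_0·∏_{j≠2}(α_2 − α_j) = 12·8 = 96 ≡ 5 (mod 13).
Step 5: correct position 2: c_2 = r_2 − e = 6 − 5 ≡ 1 (mod 13). Hence c = [7, 1, 9, 3, 0].
  Check: interpolating c through the α_i gives m(x) = 4 + 1·x (degree < 2) with m(α_i) = c_i for every i, so c is indeed a codeword.


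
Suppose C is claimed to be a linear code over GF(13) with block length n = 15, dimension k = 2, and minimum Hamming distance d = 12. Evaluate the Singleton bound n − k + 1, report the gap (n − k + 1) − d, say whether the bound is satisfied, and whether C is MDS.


Singleton RHS = n − k + 1 = 14, slack = 2, bound satisfied, not MDS.

Singleton bound: d ≤ n − k + 1.
Here n = 15, k = 2, so n − k + 1 = 14.
Given d = 12, check d ≤ 14: YES.
Slack = (n − k + 1) − d = 2.
The code is NOT MDS (slack = 2 > 0).
Description: the claimed parameters are [15, 2, 12]_13; such a code would be non-MDS.


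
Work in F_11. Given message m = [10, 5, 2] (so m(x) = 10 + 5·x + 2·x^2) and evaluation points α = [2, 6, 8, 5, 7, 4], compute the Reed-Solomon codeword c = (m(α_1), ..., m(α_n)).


c = [6, 2, 2, 8, 0, 7]

Message polynomial: m(x) = 10 + 5·x + 2·x^2 (mod 11).
For each evaluation point α_i, compute m(α_i) mod 11:
  α_1 = 2: Horner steps 2 → 9 → 6, so m(2) = 6.
  α_2 = 6: Horner steps 2 → 6 → 2, so m(6) = 2.
  α_3 = 8: Horner steps 2 → 10 → 2, so m(8) = 2.
  α_4 = 5: Horner steps 2 → 4 → 8, so m(5) = 8.
  α_5 = 7: Horner steps 2 → 8 → 0, so m(7) = 0.
  α_6 = 4: Horner steps 2 → 2 → 7, so m(4) = 7.
Codeword c = [6, 2, 2, 8, 0, 7] ∈ F_11^6.


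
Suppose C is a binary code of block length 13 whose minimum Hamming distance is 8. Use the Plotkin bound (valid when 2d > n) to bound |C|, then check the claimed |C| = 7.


Plotkin bound M ≤ 4; given |C| = 7 > bound (violated).

Check applicability: 2d = 16, n = 13.
2d − n = 3 > 0, so Plotkin applies.
Compute d/(2d−n) = 8/3 ≈ 2.6667.
⌊d/(2d−n)⌋ = 2.
Plotkin bound: M ≤ 2·2 = 4.
Given |C| = 7, check: VIOLATED.
This |C| is above the Plotkin bound, so no binary code with n = 13, d = 8 and 7 codewords exists.


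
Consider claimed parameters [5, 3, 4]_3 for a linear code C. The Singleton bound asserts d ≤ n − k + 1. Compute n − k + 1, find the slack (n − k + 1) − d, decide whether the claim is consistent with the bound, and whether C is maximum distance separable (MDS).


Singleton RHS = n − k + 1 = 3, slack = -1, bound violated (no such code; not MDS).

Singleton bound: d ≤ n − k + 1.
Here n = 5, k = 3, so n − k + 1 = 3.
Given d = 4, check d ≤ 3: NO.
Slack = (n − k + 1) − d = -1.
The slack is negative: d = 4 exceeds n − k + 1 = 3 by 1, so the Singleton bound is violated and no linear [5, 3, 4]_3 code can exist. In particular it is not MDS (MDS requires d = n − k + 1 exactly).
Description: the claimed parameters are [5, 3, 4]_3; such a code would be impossible (violates the Singleton bound).


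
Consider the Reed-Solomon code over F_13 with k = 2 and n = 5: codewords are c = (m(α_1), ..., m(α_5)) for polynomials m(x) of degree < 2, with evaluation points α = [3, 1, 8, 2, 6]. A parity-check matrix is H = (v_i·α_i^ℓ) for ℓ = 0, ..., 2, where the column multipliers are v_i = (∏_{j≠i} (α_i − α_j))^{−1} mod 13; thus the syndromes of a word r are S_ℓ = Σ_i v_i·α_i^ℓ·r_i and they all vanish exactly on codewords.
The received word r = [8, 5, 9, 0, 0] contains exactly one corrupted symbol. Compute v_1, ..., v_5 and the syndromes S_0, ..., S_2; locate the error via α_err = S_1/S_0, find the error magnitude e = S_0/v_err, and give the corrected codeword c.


S = (2, 12, 7), error at position 5, error magnitude e = 7, c = [8, 5, 9, 0, 6].

Step 1: column multipliers v_i = (∏_{j≠i}(α_i − α_j))^{−1} mod 13.
  i = 1 (α = 3): (3−1)(3−8)(3−2)(3−6) = 2·(−5)·1·(−3) = 30 ≡ 4, so v_1 = 4^{−1} = 10 (mod 13).
  i = 2 (α = 1): (1−3)(1−8)(1−2)(1−6) = (−2)·(−7)·(−1)·(−5) = 70 ≡ 5, so v_2 = 5^{−1} = 8 (mod 13).
  i = 3 (α = 8): (8−3)(8−1)(8−2)(8−6) = 5·7·6·2 = 420 ≡ 4, so v_3 = 4^{−1} = 10 (mod 13).
  i = 4 (α = 2): (2−3)(2−1)(2−8)(2−6) = (−1)·1·(−6)·(−4) = −24 ≡ 2, so v_4 = 2^{−1} = 7 (mod 13).
  i = 5 (α = 6): (6−3)(6−1)(6−8)(6−2) = 3·5·(−2)·4 = −120 ≡ 10, so v_5 = 10^{−1} = 4 (mod 13).
  v = [10, 8, 10, 7, 4].
Step 2: syndromes of r = [8, 5, 9, 0, 0] (all sums mod 13).
  S_0 = Σ v_i r_i = 10·8 + 8·5 + 10·9 + 7·0 + 4·0 = 210 ≡ 2.
  S_1 = Σ v_i α_i r_i = 10·3·8 + 8·1·5 + 10·8·9 + 7·2·0 + 4·6·0 = 1000 ≡ 12.
  α_i^2 mod 13 = [9, 1, 12, 4, 10].
  S_2 = Σ v_i α_i^2 r_i = 10·9·8 + 8·1·5 + 10·12·9 + 7·4·0 + 4·10·0 = 1840 ≡ 7.
  S = (2, 12, 7) ≠ 0, so r is not a codeword (an error is present).
Step 3: locate the error. For a single error e at position i, S_ℓ = v_i·e·α_i^ℓ, so α_err = S_1/S_0.
  S_0^{−1} = 2^{−1} = 7 (mod 13), so α_err = 12·7 = 84 ≡ 6 = α_5. Error position i = 5.
  Consistency check: S_2/S_1 = 7·12 = 84 ≡ 6 = α_err ✓ (single-error assumption holds).
Step 4: error magnitude e = S_0/v_5 = S_0·∏_{j≠5}(α_5 − α_j) = 2·10 = 20 ≡ 7 (mod 13).
Step 5: correct position 5: c_5 = r_5 − e = 0 − 7 ≡ 6 (mod 13). Hence c = [8, 5, 9, 0, 6].
  Check: interpolating c through the α_i gives m(x) = 10 + 8·x (degree < 2) with m(α_i) = c_i for every i, so c is indeed a codeword.


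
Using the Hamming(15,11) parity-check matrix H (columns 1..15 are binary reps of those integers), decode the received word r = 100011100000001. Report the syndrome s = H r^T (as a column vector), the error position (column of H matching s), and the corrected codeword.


s = (1, 0, 1, 0)^T, error position = 10, corrected codeword c = 100011100100001

Compute s = H r^T mod 2 one row at a time:
  s_1 = 0 + 0 + 0 + 0 + 0 + 0 + 0 + 1 = 1 ≡ 1 (mod 2).
  s_2 = 0 + 1 + 1 + 1 + 0 + 0 + 0 + 1 = 4 ≡ 0 (mod 2).
  s_3 = 0 + 0 + 1 + 1 + 0 + 0 + 0 + 1 = 3 ≡ 1 (mod 2).
  s_4 = 1 + 0 + 1 + 1 + 0 + 0 + 0 + 1 = 4 ≡ 0 (mod 2).
s = (1, 0, 1, 0)^T — this equals column 10 of H (binary 1010), so error is at position 10.
Correct: flip bit 10 of r = 100011100000001 to get c = 100011100100001.


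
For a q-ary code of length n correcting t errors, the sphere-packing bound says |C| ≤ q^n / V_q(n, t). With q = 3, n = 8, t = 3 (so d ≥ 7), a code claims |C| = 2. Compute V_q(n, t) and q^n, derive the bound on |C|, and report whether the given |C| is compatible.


V_q(n, t) = 577, q^n = 6561, Hamming bound = 11, |C| = 2 ≤ bound (satisfied).

Step 1: Compute V_q(n, t) = Σ_{j=0}^3 C(n, j) (q−1)^j.
  j = 0: C(8,0)·(2)^0 = 1·1 = 1.
  j = 1: C(8,1)·(2)^1 = 8·2 = 16.
  j = 2: C(8,2)·(2)^2 = 28·4 = 112.
  j = 3: C(8,3)·(2)^3 = 56·8 = 448.
  V_q(n, t) = 1 + 16 + 112 + 448 = 577.
Step 2: q^n = 3^8 = 6561.
Step 3: Hamming bound ⌊q^n / V_q(n,t)⌋ = ⌊6561/577⌋ = 11.
Step 4: Compare |C| = 2 to 11: satisfied.
The claimed |C| lies below the Hamming bound.


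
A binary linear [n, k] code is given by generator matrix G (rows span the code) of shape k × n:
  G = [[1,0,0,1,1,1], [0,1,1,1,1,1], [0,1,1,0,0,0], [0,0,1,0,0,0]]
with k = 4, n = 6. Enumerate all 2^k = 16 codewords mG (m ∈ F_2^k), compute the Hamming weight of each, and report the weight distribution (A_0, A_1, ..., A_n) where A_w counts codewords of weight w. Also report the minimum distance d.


Weight distribution: A_0 = 1, A_1 = 3, A_2 = 3, A_3 = 2, A_4 = 3, A_5 = 3, A_6 = 1. Minimum distance d = 1.

Enumerate all 2^4 = 16 messages m ∈ F_2^4.
For each, compute codeword c = mG in F_2^6, then tally its weight.
  m = 0000 → c = 000000, weight = 0.
  m = 1000 → c = 100111, weight = 4.
  m = 0100 → c = 011111, weight = 5.
  m = 1100 → c = 111000, weight = 3.
  m = 0010 → c = 011000, weight = 2.
  m = 1010 → c = 111111, weight = 6.
  m = 0110 → c = 000111, weight = 3.
  m = 1110 → c = 100000, weight = 1.
  m = 0001 → c = 001000, weight = 1.
  m = 1001 → c = 101111, weight = 5.
  m = 0101 → c = 010111, weight = 4.
  m = 1101 → c = 110000, weight = 2.
  m = 0011 → c = 010000, weight = 1.
  m = 1011 → c = 110111, weight = 5.
  m = 0111 → c = 001111, weight = 4.
  m = 1111 → c = 101000, weight = 2.
Tally weights:
  weight 0: 1 codewords.
  weight 1: 3 codewords.
  weight 2: 3 codewords.
  weight 3: 2 codewords.
  weight 4: 3 codewords.
  weight 5: 3 codewords.
  weight 6: 1 codewords.
Minimum distance d = smallest w > 0 with A_w > 0 = 1.
Sanity: Σ A_w = 16 = 2^4 = 16 ✓.


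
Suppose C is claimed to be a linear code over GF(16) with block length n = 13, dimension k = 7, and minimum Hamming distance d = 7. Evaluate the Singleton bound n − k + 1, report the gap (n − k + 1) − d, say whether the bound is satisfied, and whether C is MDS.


Singleton RHS = n − k + 1 = 7, slack = 0, bound satisfied, MDS.

Singleton bound: d ≤ n − k + 1.
Here n = 13, k = 7, so n − k + 1 = 7.
Given d = 7, check d ≤ 7: YES.
Slack = (n − k + 1) − d = 0.
The code is MDS (slack = 0).
Description: the claimed parameters are [13, 7, 7]_16; such a code would be MDS (meets Singleton bound).


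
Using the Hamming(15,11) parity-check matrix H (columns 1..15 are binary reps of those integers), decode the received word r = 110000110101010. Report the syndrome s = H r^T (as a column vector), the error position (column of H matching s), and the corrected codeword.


s = (0, 1, 0, 0)^T, error position = 4, corrected codeword c = 110100110101010

Compute s = H r^T mod 2 one row at a time:
  s_1 = 1 + 0 + 1 + 0 + 1 + 0 + 1 + 0 = 4 ≡ 0 (mod 2).
  s_2 = 0 + 0 + 0 + 1 + 1 + 0 + 1 + 0 = 3 ≡ 1 (mod 2).
  s_3 = 1 + 0 + 0 + 1 + 1 + 0 + 1 + 0 = 4 ≡ 0 (mod 2).
  s_4 = 1 + 0 + 0 + 1 + 0 + 0 + 0 + 0 = 2 ≡ 0 (mod 2).
s = (0, 1, 0, 0)^T — this equals column 4 of H (binary 0100), so error is at position 4.
Correct: flip bit 4 of r = 110000110101010 to get c = 110100110101010.


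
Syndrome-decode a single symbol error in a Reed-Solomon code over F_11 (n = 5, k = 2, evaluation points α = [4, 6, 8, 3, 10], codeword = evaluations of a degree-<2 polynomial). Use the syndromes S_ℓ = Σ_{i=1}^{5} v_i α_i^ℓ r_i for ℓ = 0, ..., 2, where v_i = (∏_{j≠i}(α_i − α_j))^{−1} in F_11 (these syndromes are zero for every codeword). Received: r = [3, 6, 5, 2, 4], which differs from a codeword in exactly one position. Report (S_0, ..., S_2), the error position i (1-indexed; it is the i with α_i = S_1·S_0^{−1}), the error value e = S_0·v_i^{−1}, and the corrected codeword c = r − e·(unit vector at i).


S = (1, 4, 5), error at position 1, error magnitude e = 7, c = [7, 6, 5, 2, 4].

Step 1: column multipliers v_i = (∏_{j≠i}(α_i − α_j))^{−1} mod 11.
  i = 1 (α = 4): (4−6)(4−8)(4−3)(4−10) = (−2)·(−4)·1·(−6) = −48 ≡ 7, so v_1 = 7^{−1} = 8 (mod 11).
  i = 2 (α = 6): (6−4)(6−8)(6−3)(6−10) = 2·(−2)·3·(−4) = 48 ≡ 4, so v_2 = 4^{−1} = 3 (mod 11).
  i = 3 (α = 8): (8−4)(8−6)(8−3)(8−10) = 4·2·5·(−2) = −80 ≡ 8, so v_3 = 8^{−1} = 7 (mod 11).
  i = 4 (α = 3): (3−4)(3−6)(3−8)(3−10) = (−1)·(−3)·(−5)·(−7) = 105 ≡ 6, so v_4 = 6^{−1} = 2 (mod 11).
  i = 5 (α = 10): (10−4)(10−6)(10−8)(10−3) = 6·4·2·7 = 336 ≡ 6, so v_5 = 6^{−1} = 2 (mod 11).
  v = [8, 3, 7, 2, 2].
Step 2: syndromes of r = [3, 6, 5, 2, 4] (all sums mod 11).
  S_0 = Σ v_i r_i = 8·3 + 3·6 + 7·5 + 2·2 + 2·4 = 89 ≡ 1.
  S_1 = Σ v_i α_i r_i = 8·4·3 + 3·6·6 + 7·8·5 + 2·3·2 + 2·10·4 = 576 ≡ 4.
  α_i^2 mod 11 = [5, 3, 9, 9, 1].
  S_2 = Σ v_i α_i^2 r_i = 8·5·3 + 3·3·6 + 7·9·5 + 2·9·2 + 2·1·4 = 533 ≡ 5.
  S = (1, 4, 5) ≠ 0, so r is not a codeword (an error is present).
Step 3: locate the error. For a single error e at position i, S_ℓ = v_i·e·α_i^ℓ, so α_err = S_1/S_0.
  S_0^{−1} = 1^{−1} = 1 (mod 11), so α_err = 4·1 = 4 ≡ 4 = α_1. Error position i = 1.
  Consistency check: S_2/S_1 = 5·3 = 15 ≡ 4 = α_err ✓ (single-error assumption holds).
Step 4: error magnitude e = S_0/v_1 = S_0·∏_{j≠1}(α_1 − α_j) = 1·7 = 7 ≡ 7 (mod 11).
Step 5: correct position 1: c_1 = r_1 − e = 3 − 7 ≡ 7 (mod 11). Hence c = [7, 6, 5, 2, 4].
  Check: interpolating c through the α_i gives m(x) = 9 + 5·x (degree < 2) with m(α_i) = c_i for every i, so c is indeed a codeword.


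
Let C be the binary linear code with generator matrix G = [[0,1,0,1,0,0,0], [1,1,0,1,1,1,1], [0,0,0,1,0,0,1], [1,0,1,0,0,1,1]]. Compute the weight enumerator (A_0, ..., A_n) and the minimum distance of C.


Weight distribution: A_0 = 1, A_2 = 4, A_4 = 9, A_6 = 2. Minimum distance d = 2.

Enumerate all 2^4 = 16 messages m ∈ F_2^4.
For each, compute codeword c = mG in F_2^7, then tally its weight.
  m = 0000 → c = 0000000, weight = 0.
  m = 1000 → c = 0101000, weight = 2.
  m = 0100 → c = 1101111, weight = 6.
  m = 1100 → c = 1000111, weight = 4.
  m = 0010 → c = 0001001, weight = 2.
  m = 1010 → c = 0100001, weight = 2.
  m = 0110 → c = 1100110, weight = 4.
  m = 1110 → c = 1001110, weight = 4.
  m = 0001 → c = 1010011, weight = 4.
  m = 1001 → c = 1111011, weight = 6.
  m = 0101 → c = 0111100, weight = 4.
  m = 1101 → c = 0010100, weight = 2.
  m = 0011 → c = 1011010, weight = 4.
  m = 1011 → c = 1110010, weight = 4.
  m = 0111 → c = 0110101, weight = 4.
  m = 1111 → c = 0011101, weight = 4.
Tally weights:
  weight 0: 1 codewords.
  weight 2: 4 codewords.
  weight 4: 9 codewords.
  weight 6: 2 codewords.
Minimum distance d = smallest w > 0 with A_w > 0 = 2.
Sanity: Σ A_w = 16 = 2^4 = 16 ✓.


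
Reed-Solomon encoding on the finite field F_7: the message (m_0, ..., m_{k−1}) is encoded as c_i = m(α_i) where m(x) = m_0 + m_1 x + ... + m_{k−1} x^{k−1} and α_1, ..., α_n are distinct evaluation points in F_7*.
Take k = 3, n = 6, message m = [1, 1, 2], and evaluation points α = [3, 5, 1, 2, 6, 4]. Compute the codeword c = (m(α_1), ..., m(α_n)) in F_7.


c = [1, 0, 4, 4, 2, 2]

Message polynomial: m(x) = 1 + 1·x + 2·x^2 (mod 7).
For each evaluation point α_i, compute m(α_i) mod 7:
  α_1 = 3: Horner steps 2 → 0 → 1, so m(3) = 1.
  α_2 = 5: Horner steps 2 → 4 → 0, so m(5) = 0.
  α_3 = 1: Horner steps 2 → 3 → 4, so m(1) = 4.
  α_4 = 2: Horner steps 2 → 5 → 4, so m(2) = 4.
  α_5 = 6: Horner steps 2 → 6 → 2, so m(6) = 2.
  α_6 = 4: Horner steps 2 → 2 → 2, so m(4) = 2.
Codeword c = [1, 0, 4, 4, 2, 2] ∈ F_7^6.


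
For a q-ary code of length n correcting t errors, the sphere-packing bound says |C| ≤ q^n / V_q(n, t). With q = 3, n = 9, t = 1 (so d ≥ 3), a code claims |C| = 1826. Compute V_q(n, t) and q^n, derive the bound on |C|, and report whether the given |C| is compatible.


V_q(n, t) = 19, q^n = 19683, Hamming bound = 1035, |C| = 1826 > bound (violated).

Step 1: Compute V_q(n, t) = Σ_{j=0}^1 C(n, j) (q−1)^j.
  j = 0: C(9,0)·(2)^0 = 1·1 = 1.
  j = 1: C(9,1)·(2)^1 = 9·2 = 18.
  V_q(n, t) = 1 + 18 = 19.
Step 2: q^n = 3^9 = 19683.
Step 3: Hamming bound ⌊q^n / V_q(n,t)⌋ = ⌊19683/19⌋ = 1035.
Step 4: Compare |C| = 1826 to 1035: violated.
The claimed |C| lies above the Hamming bound, so no 3-ary code of length 9 with d ≥ 3 can have 1826 codewords.


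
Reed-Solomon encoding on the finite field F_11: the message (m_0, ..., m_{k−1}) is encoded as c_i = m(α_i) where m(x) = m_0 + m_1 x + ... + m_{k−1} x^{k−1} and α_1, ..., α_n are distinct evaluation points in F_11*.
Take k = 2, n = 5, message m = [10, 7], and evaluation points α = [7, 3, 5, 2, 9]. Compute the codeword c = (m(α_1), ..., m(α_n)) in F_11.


c = [4, 9, 1, 2, 7]

Message polynomial: m(x) = 10 + 7·x (mod 11).
For each evaluation point α_i, compute m(α_i) mod 11:
  α_1 = 7: Horner steps 7 → 4, so m(7) = 4.
  α_2 = 3: Horner steps 7 → 9, so m(3) = 9.
  α_3 = 5: Horner steps 7 → 1, so m(5) = 1.
  α_4 = 2: Horner steps 7 → 2, so m(2) = 2.
  α_5 = 9: Horner steps 7 → 7, so m(9) = 7.
Codeword c = [4, 9, 1, 2, 7] ∈ F_11^5.


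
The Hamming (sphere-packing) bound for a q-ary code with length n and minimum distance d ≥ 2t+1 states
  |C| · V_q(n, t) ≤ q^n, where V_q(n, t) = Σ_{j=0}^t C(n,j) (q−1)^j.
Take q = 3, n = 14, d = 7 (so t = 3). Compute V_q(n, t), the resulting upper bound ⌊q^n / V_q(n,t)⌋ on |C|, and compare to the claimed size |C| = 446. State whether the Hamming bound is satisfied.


V_q(n, t) = 3305, q^n = 4782969, Hamming bound = 1447, |C| = 446 ≤ bound (satisfied).

Step 1: Compute V_q(n, t) = Σ_{j=0}^3 C(n, j) (q−1)^j.
  j = 0: C(14,0)·(2)^0 = 1·1 = 1.
  j = 1: C(14,1)·(2)^1 = 14·2 = 28.
  j = 2: C(14,2)·(2)^2 = 91·4 = 364.
  j = 3: C(14,3)·(2)^3 = 364·8 = 2912.
  V_q(n, t) = 1 + 28 + 364 + 2912 = 3305.
Step 2: q^n = 3^14 = 4782969.
Step 3: Hamming bound ⌊q^n / V_q(n,t)⌋ = ⌊4782969/3305⌋ = 1447.
Step 4: Compare |C| = 446 to 1447: satisfied.
The claimed |C| lies below the Hamming bound.


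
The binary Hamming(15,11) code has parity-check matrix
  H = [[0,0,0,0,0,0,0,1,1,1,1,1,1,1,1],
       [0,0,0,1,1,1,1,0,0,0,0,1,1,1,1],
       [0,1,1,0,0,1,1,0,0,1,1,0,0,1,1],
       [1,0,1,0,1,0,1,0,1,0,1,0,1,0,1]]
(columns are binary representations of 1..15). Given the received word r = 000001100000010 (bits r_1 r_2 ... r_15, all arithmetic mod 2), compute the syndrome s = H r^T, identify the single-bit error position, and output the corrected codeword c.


s = (1, 1, 1, 1)^T, error position = 15, corrected codeword c = 000001100000011

Compute s = H r^T mod 2 one row at a time:
  s_1 = 0 + 0 + 0 + 0 + 0 + 0 + 1 + 0 = 1 ≡ 1 (mod 2).
  s_2 = 0 + 0 + 1 + 1 + 0 + 0 + 1 + 0 = 3 ≡ 1 (mod 2).
  s_3 = 0 + 0 + 1 + 1 + 0 + 0 + 1 + 0 = 3 ≡ 1 (mod 2).
  s_4 = 0 + 0 + 0 + 1 + 0 + 0 + 0 + 0 = 1 ≡ 1 (mod 2).
s = (1, 1, 1, 1)^T — this equals column 15 of H (binary 1111), so error is at position 15.
Correct: flip bit 15 of r = 000001100000010 to get c = 000001100000011.


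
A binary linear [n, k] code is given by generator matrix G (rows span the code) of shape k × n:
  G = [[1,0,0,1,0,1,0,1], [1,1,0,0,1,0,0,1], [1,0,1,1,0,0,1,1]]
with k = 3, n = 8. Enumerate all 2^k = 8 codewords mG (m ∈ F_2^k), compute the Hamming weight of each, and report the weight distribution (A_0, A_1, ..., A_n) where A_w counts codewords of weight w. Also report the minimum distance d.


Weight distribution: A_0 = 1, A_3 = 1, A_4 = 3, A_5 = 2, A_7 = 1. Minimum distance d = 3.

Enumerate all 2^3 = 8 messages m ∈ F_2^3.
For each, compute codeword c = mG in F_2^8, then tally its weight.
  m = 000 → c = 00000000, weight = 0.
  m = 100 → c = 10010101, weight = 4.
  m = 010 → c = 11001001, weight = 4.
  m = 110 → c = 01011100, weight = 4.
  m = 001 → c = 10110011, weight = 5.
  m = 101 → c = 00100110, weight = 3.
  m = 011 → c = 01111010, weight = 5.
  m = 111 → c = 11101111, weight = 7.
Tally weights:
  weight 0: 1 codewords.
  weight 3: 1 codewords.
  weight 4: 3 codewords.
  weight 5: 2 codewords.
  weight 7: 1 codewords.
Minimum distance d = smallest w > 0 with A_w > 0 = 3.
Sanity: Σ A_w = 8 = 2^3 = 8 ✓.


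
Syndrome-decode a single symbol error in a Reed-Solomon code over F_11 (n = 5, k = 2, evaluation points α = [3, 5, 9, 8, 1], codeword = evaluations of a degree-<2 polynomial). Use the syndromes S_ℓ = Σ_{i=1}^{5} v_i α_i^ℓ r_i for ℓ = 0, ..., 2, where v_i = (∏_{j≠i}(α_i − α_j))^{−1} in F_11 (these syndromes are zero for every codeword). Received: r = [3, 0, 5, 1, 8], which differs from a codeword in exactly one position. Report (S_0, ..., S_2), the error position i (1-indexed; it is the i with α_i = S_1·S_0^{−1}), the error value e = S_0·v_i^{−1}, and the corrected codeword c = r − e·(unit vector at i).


S = (3, 3, 3), error at position 5, error magnitude e = 2, c = [3, 0, 5, 1, 6].

Step 1: column multipliers v_i = (∏_{j≠i}(α_i − α_j))^{−1} mod 11.
  i = 1 (α = 3): (3−5)(3−9)(3−8)(3−1) = (−2)·(−6)·(−5)·2 = −120 ≡ 1, so v_1 = 1^{−1} = 1 (mod 11).
  i = 2 (α = 5): (5−3)(5−9)(5−8)(5−1) = 2·(−4)·(−3)·4 = 96 ≡ 8, so v_2 = 8^{−1} = 7 (mod 11).
  i = 3 (α = 9): (9−3)(9−5)(9−8)(9−1) = 6·4·1·8 = 192 ≡ 5, so v_3 = 5^{−1} = 9 (mod 11).
  i = 4 (α = 8): (8−3)(8−5)(8−9)(8−1) = 5·3·(−1)·7 = −105 ≡ 5, so v_4 = 5^{−1} = 9 (mod 11).
  i = 5 (α = 1): (1−3)(1−5)(1−9)(1−8) = (−2)·(−4)·(−8)·(−7) = 448 ≡ 8, so v_5 = 8^{−1} = 7 (mod 11).
  v = [1, 7, 9, 9, 7].
Step 2: syndromes of r = [3, 0, 5, 1, 8] (all sums mod 11).
  S_0 = Σ v_i r_i = 1·3 + 7·0 + 9·5 + 9·1 + 7·8 = 113 ≡ 3.
  S_1 = Σ v_i α_i r_i = 1·3·3 + 7·5·0 + 9·9·5 + 9·8·1 + 7·1·8 = 542 ≡ 3.
  α_i^2 mod 11 = [9, 3, 4, 9, 1].
  S_2 = Σ v_i α_i^2 r_i = 1·9·3 + 7·3·0 + 9·4·5 + 9·9·1 + 7·1·8 = 344 ≡ 3.
  S = (3, 3, 3) ≠ 0, so r is not a codeword (an error is present).
Step 3: locate the error. For a single error e at position i, S_ℓ = v_i·e·α_i^ℓ, so α_err = S_1/S_0.
  S_0^{−1} = 3^{−1} = 4 (mod 11), so α_err = 3·4 = 12 ≡ 1 = α_5. Error position i = 5.
  Consistency check: S_2/S_1 = 3·4 = 12 ≡ 1 = α_err ✓ (single-error assumption holds).
Step 4: error magnitude e = S_0/v_5 = S_0·∏_{j≠5}(α_5 − α_j) = 3·8 = 24 ≡ 2 (mod 11).
Step 5: correct position 5: c_5 = r_5 − e = 8 − 2 ≡ 6 (mod 11). Hence c = [3, 0, 5, 1, 6].
  Check: interpolating c through the α_i gives m(x) = 2 + 4·x (degree < 2) with m(α_i) = c_i for every i, so c is indeed a codeword.
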